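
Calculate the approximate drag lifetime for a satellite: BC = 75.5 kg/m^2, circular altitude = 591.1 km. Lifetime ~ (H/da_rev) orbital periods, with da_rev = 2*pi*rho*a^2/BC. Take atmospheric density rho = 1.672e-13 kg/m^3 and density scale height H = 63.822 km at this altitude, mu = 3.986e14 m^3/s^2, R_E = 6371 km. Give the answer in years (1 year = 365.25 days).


a = R_E + alt = 6962.1000 km = 6.9621e+06 m
da_rev = 2*pi*rho*a^2/BC = 2*pi*1.672e-13*(6.9621e+06)^2/75.5 = 0.674449914 m per revolution
N = H/da_rev = 63822.0000 m / 0.674449914 m = 94628.2276 revolutions
P = 2*pi*sqrt(a^3/mu) = 5781.2481 s
lifetime = N*P = 94628.2276 * 5781.2481 = 5.4706926e+08 s = 6331.8201 days
years = 6331.8201 / 365.25 = 17.3356 years

17.3356 years


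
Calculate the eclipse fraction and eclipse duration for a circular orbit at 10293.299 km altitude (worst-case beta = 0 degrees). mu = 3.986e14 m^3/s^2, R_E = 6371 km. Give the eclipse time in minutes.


r = 16664.2990 km
T = 356.8129 min
Eclipse fraction = arcsin(R_E/r)/pi = arcsin(6371.0000/16664.2990)/pi
= arcsin(0.3823143)/pi = 0.1248728
Eclipse duration = 0.1248728 * 356.8129 = 44.5562 min

44.5562 minutes


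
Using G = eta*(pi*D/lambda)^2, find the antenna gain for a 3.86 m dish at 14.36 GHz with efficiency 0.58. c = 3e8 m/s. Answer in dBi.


lambda = c/f = 3e8 / 1.436e+10 = 0.02089136 m
G = eta*(pi*D/lambda)^2 = 0.58*(pi*3.86/0.02089136)^2
G = 195419.8694 (linear)
G = 10*log10(195419.8694) = 52.9097 dBi

52.9097 dBi


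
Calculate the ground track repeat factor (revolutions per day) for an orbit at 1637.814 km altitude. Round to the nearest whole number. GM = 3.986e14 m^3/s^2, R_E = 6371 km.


r = 8.008814e+06 m
T = 2*pi*sqrt(r^3/mu) = 7132.8572 s = 118.8810 min
revs/day = 1440 / 118.8810 = 12.1130
Rounded: 12 revolutions per day

12 revolutions per day


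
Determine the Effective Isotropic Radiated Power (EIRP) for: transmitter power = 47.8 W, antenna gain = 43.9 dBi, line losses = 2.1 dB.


Pt = 47.8 W = 16.7943 dBW
EIRP = Pt_dBW + Gt - losses = 16.7943 + 43.9 - 2.1 = 58.5943 dBW

58.5943 dBW


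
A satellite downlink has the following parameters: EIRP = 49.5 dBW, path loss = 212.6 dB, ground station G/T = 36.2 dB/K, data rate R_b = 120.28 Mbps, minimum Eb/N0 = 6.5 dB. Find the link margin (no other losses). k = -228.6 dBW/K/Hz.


C/N0 = EIRP - FSPL + G/T - k = 49.5 - 212.6 + 36.2 - (-228.6)
C/N0 = 101.7000 dB-Hz
R_b = 120.28 Mbps = 1.2028e+08 bps -> 10*log10(R_b) = 80.8019 dB-Hz
Eb/N0 = C/N0 - 10*log10(R_b) = 101.7000 - 80.8019 = 20.8981 dB
Margin = Eb/N0 - Eb/N0_req = 20.8981 - 6.5 = 14.3981 dB (link closes)

14.3981 dB


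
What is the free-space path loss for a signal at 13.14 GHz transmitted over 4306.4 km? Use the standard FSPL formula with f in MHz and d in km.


f = 13.14 GHz = 13140.0000 MHz
d = 4306.4 km
FSPL = 32.44 + 20*log10(13140.0000) + 20*log10(4306.4)
FSPL = 32.44 + 82.3719 + 72.6823
FSPL = 187.4942 dB

187.4942 dB


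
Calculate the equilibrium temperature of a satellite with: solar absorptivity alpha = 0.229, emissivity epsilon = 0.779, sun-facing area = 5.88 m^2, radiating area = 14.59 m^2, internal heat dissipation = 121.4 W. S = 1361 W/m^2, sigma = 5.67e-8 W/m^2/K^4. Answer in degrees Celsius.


Numerator = alpha*S*A_sun + Q_int = 0.229*1361*5.88 + 121.4 = 1954.0137 W
Denominator = eps*sigma*A_rad = 0.779*5.67e-8*14.59 = 6.4443009e-07 W/K^4
T^4 = 3.0321578e+09 K^4
T = 234.6594 K = -38.4906 C

-38.4906 degrees Celsius


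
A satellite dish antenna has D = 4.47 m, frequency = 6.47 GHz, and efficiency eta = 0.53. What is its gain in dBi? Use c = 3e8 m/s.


lambda = c/f = 3e8 / 6.47e+09 = 0.04636785 m
G = eta*(pi*D/lambda)^2 = 0.53*(pi*4.47/0.04636785)^2
G = 48613.4802 (linear)
G = 10*log10(48613.4802) = 46.8676 dBi

46.8676 dBi


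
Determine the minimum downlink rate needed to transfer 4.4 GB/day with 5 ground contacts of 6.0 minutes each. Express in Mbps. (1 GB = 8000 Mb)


total contact time = 5 * 6.0 * 60 = 1800.0000 s
data = 4.4 GB = 35200.0000 Mb
rate = 35200.0000 / 1800.0000 = 19.5556 Mbps

19.5556 Mbps


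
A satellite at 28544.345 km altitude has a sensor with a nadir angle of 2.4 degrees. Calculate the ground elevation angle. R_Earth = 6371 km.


r = R_E + alt = 34915.3450 km
Law of sines in the satellite / Earth-center / ground-point triangle:
  sin(nadir)/R_E = sin(90 + el)/r  =>  cos(el) = (r/R_E)*sin(nadir)
cos(el) = (34915.3450 / 6371.0000) * sin(2.4 deg) = 0.2294935
el = arccos(0.2294935) = 76.7327 deg
(Earth-central angle = 90 - nadir - el = 10.8673 deg)

76.7327 degrees


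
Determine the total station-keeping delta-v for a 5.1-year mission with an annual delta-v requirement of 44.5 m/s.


dV = rate * years = 44.5 * 5.1
dV = 226.9500 m/s

226.9500 m/s


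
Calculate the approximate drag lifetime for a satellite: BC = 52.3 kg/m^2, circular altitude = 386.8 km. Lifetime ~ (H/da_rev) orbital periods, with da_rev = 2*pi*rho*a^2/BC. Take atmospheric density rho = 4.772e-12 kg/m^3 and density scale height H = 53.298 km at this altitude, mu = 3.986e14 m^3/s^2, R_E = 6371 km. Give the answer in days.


a = R_E + alt = 6757.8000 km = 6.7578e+06 m
da_rev = 2*pi*rho*a^2/BC = 2*pi*4.772e-12*(6.7578e+06)^2/52.3 = 26.181184 m per revolution
N = H/da_rev = 53298.0000 m / 26.181184 m = 2035.7368 revolutions
P = 2*pi*sqrt(a^3/mu) = 5528.6516 s
lifetime = N*P = 2035.7368 * 5528.6516 = 1.125488e+07 s = 130.2648 days

130.2648 days


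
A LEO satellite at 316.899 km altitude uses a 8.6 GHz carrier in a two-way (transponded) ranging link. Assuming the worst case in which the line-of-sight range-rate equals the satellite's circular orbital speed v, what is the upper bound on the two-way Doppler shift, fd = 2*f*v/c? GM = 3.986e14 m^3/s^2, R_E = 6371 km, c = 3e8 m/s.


r = 6.687899e+06 m
v = sqrt(mu/r) = 7720.1154 m/s (worst-case radial velocity)
f = 8.6 GHz = 8.6e+09 Hz
fd = 2*f*v/c = 2*8.6e+09*7720.1154/3.0e+08
fd = 442619.9517 Hz

442619.9517 Hz


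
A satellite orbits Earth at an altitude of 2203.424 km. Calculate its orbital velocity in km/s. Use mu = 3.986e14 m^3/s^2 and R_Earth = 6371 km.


r = R_E + alt = 6371.0 + 2203.424 = 8574.4240 km = 8.574424e+06 m
v = sqrt(mu/r) = sqrt(3.986e14 / 8.574424e+06) = 6818.1440 m/s = 6.8181 km/s

6.8181 km/s


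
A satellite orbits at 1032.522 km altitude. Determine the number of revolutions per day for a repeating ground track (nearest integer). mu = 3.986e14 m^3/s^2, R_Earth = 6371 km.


r = 7.403522e+06 m
T = 2*pi*sqrt(r^3/mu) = 6339.7010 s = 105.6617 min
revs/day = 1440 / 105.6617 = 13.6284
Rounded: 14 revolutions per day

14 revolutions per day


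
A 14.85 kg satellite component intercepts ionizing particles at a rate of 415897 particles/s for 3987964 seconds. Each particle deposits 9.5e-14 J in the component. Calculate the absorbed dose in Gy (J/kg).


Total energy deposited = rate * time * E_per
  = 415897 * 3987964 * 9.5e-14 = 0.1575653 J
Dose = E_total / mass = 0.1575653 / 14.85
Dose = 0.01061046 Gy

0.0106 Gy


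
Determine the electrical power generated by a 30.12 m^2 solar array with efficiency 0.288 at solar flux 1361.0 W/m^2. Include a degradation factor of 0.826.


P = area * eta * S * degradation
P = 30.12 * 0.288 * 1361.0 * 0.826
P = 9751.8189 W

9751.8189 W


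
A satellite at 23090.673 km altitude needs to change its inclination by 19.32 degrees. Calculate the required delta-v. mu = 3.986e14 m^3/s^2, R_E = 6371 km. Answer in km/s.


r = 29461.6730 km = 2.9461673e+07 m
V = sqrt(mu/r) = 3678.2390 m/s
di = 19.32 deg = 0.3371976 rad
dV = 2*V*sin(di/2) = 2*3678.2390*sin(0.1685988)
dV = 1234.4257 m/s = 1.2344 km/s

1.2344 km/s


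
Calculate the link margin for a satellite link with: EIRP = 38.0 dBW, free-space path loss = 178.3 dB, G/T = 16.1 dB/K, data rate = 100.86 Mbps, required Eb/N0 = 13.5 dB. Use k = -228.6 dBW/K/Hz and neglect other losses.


C/N0 = EIRP - FSPL + G/T - k = 38.0 - 178.3 + 16.1 - (-228.6)
C/N0 = 104.4000 dB-Hz
R_b = 100.86 Mbps = 1.0086e+08 bps -> 10*log10(R_b) = 80.0372 dB-Hz
Eb/N0 = C/N0 - 10*log10(R_b) = 104.4000 - 80.0372 = 24.3628 dB
Margin = Eb/N0 - Eb/N0_req = 24.3628 - 13.5 = 10.8628 dB (link closes)

10.8628 dB


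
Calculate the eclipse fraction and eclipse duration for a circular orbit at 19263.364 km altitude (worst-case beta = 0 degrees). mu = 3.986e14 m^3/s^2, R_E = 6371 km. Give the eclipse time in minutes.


r = 25634.3640 km
T = 680.7596 min
Eclipse fraction = arcsin(R_E/r)/pi = arcsin(6371.0000/25634.3640)/pi
= arcsin(0.2485336)/pi = 0.07994863
Eclipse duration = 0.07994863 * 680.7596 = 54.4258 min

54.4258 minutes


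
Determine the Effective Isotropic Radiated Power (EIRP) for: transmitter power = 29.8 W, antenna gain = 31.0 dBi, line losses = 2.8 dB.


Pt = 29.8 W = 14.7422 dBW
EIRP = Pt_dBW + Gt - losses = 14.7422 + 31.0 - 2.8 = 42.9422 dBW

42.9422 dBW


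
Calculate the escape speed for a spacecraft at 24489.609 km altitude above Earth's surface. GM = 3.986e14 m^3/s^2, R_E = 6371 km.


r = 6371.0 + 24489.609 = 30860.6090 km = 3.0860609e+07 m
v_esc = sqrt(2*mu/r) = sqrt(2*3.986e14 / 3.0860609e+07)
v_esc = 5082.5469 m/s = 5.0825 km/s

5.0825 km/s


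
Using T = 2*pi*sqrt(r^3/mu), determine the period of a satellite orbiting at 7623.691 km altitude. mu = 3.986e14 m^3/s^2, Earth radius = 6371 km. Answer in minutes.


r = 13994.6910 km = 1.3994691e+07 m
T = 2*pi*sqrt(r^3/mu) = 2*pi*sqrt(2.7408795e+21 / 3.986e14)
T = 16476.1672 s = 274.6028 min

274.6028 minutes


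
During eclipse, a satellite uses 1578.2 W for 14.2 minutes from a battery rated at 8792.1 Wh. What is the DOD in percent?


E_used = P * t / 60 = 1578.2 * 14.2 / 60 = 373.5073 Wh
DOD = E_used / E_total * 100 = 373.5073 / 8792.1 * 100
DOD = 4.2482 %

4.2482 %


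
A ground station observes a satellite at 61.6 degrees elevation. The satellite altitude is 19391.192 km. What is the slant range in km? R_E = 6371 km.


h = 19391.192 km, el = 61.6 deg
d = -R_E*sin(el) + sqrt((R_E*sin(el))^2 + 2*R_E*h + h^2)
d = -6371.0000*sin(1.0751) + sqrt((6371.0000*0.8796486)^2 + 2*6371.0000*19391.192 + 19391.192^2)
d = 19979.1210 km

19979.1210 km


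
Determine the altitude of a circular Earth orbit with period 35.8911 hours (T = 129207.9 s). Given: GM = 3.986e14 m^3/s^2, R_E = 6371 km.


T = 129207.9 s
r = (mu*T^2/(4*pi^2))^(1/3) = (3.986e14 * 129207.9^2 / (4*pi^2))^(1/3)
r = 5.5239775e+07 m = 55239.7746 km
alt = r - R_E = 55239.7746 - 6371 = 48868.7746 km

48868.7746 km


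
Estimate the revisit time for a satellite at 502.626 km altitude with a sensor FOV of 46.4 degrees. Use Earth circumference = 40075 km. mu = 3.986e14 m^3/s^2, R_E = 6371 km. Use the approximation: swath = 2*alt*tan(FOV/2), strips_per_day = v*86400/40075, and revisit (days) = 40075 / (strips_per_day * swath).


swath = 2*502.626*tan(0.4049164) = 430.8516 km
v = sqrt(mu/r) = 7615.1015 m/s = 7.6151 km/s
strips/day = v*86400/40075 = 7.6151*86400/40075 = 16.4178
coverage/day = strips * swath = 16.4178 * 430.8516 = 7073.6502 km
revisit = 40075 / 7073.6502 = 5.6654 days

5.6654 days


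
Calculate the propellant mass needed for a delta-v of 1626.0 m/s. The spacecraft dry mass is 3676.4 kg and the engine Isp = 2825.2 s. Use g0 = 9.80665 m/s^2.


ve = Isp * g0 = 2825.2 * 9.80665 = 27705.747580 m/s
mass ratio = exp(dv/ve) = exp(1626.0/27705.747580) = 1.06044453
m_prop = m_dry * (mr - 1) = 3676.4 * (1.06044453 - 1)
m_prop = 222.2183 kg

222.2183 kg


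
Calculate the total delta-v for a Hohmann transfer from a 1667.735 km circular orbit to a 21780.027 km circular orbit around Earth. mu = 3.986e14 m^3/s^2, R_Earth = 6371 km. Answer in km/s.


r1 = 8038.7350 km = 8.038735e+06 m
r2 = 28151.0270 km = 2.8151027e+07 m
dv1 = sqrt(mu/r1)*(sqrt(2*r2/(r1+r2)) - 1) = 1741.3678 m/s
dv2 = sqrt(mu/r2)*(1 - sqrt(2*r1/(r1+r2))) = 1254.8324 m/s
total dv = |dv1| + |dv2| = 1741.3678 + 1254.8324 = 2996.2001 m/s = 2.9962 km/s

2.9962 km/s


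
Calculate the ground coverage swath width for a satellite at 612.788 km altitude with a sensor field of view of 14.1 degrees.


FOV = 14.1 deg = 0.2460914 rad
swath = 2 * alt * tan(FOV/2) = 2 * 612.788 * tan(0.1230457)
swath = 2 * 612.788 * 0.1236705
swath = 151.5676 km

151.5676 km


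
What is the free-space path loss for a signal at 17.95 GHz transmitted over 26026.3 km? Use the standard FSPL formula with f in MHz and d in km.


f = 17.95 GHz = 17950.0000 MHz
d = 26026.3 km
FSPL = 32.44 + 20*log10(17950.0000) + 20*log10(26026.3)
FSPL = 32.44 + 85.0813 + 88.3082
FSPL = 205.8295 dB

205.8295 dB


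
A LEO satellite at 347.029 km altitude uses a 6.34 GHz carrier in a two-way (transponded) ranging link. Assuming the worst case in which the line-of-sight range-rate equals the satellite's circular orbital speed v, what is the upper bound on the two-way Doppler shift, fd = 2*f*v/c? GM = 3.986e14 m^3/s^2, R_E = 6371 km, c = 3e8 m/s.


r = 6.718029e+06 m
v = sqrt(mu/r) = 7702.7838 m/s (worst-case radial velocity)
f = 6.34 GHz = 6.34e+09 Hz
fd = 2*f*v/c = 2*6.34e+09*7702.7838/3.0e+08
fd = 325570.9966 Hz

325570.9966 Hz


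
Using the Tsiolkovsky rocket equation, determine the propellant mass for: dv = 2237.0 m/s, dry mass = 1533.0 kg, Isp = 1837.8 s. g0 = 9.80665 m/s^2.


ve = Isp * g0 = 1837.8 * 9.80665 = 18022.661370 m/s
mass ratio = exp(dv/ve) = exp(2237.0/18022.661370) = 1.13215343
m_prop = m_dry * (mr - 1) = 1533.0 * (1.13215343 - 1)
m_prop = 202.5912 kg

202.5912 kg


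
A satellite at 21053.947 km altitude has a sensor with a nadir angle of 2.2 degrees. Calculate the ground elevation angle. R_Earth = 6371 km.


r = R_E + alt = 27424.9470 km
Law of sines in the satellite / Earth-center / ground-point triangle:
  sin(nadir)/R_E = sin(90 + el)/r  =>  cos(el) = (r/R_E)*sin(nadir)
cos(el) = (27424.9470 / 6371.0000) * sin(2.2 deg) = 0.1652462
el = arccos(0.1652462) = 80.4885 deg
(Earth-central angle = 90 - nadir - el = 7.3115 deg)

80.4885 degrees


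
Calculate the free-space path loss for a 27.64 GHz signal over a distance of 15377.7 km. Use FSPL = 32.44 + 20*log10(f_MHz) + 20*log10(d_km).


f = 27.64 GHz = 27640.0000 MHz
d = 15377.7 km
FSPL = 32.44 + 20*log10(27640.0000) + 20*log10(15377.7)
FSPL = 32.44 + 88.8308 + 83.7378
FSPL = 205.0086 dB

205.0086 dB


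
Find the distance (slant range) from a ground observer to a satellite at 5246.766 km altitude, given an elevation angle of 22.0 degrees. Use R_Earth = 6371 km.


h = 5246.766 km, el = 22.0 deg
d = -R_E*sin(el) + sqrt((R_E*sin(el))^2 + 2*R_E*h + h^2)
d = -6371.0000*sin(0.3839724) + sqrt((6371.0000*0.3746066)^2 + 2*6371.0000*5246.766 + 5246.766^2)
d = 7617.3203 km

7617.3203 km


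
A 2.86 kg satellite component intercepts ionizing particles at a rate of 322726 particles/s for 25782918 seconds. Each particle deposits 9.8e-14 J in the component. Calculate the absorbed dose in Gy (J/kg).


Total energy deposited = rate * time * E_per
  = 322726 * 25782918 * 9.8e-14 = 0.8154402 J
Dose = E_total / mass = 0.8154402 / 2.86
Dose = 0.2851189 Gy

0.2851 Gy


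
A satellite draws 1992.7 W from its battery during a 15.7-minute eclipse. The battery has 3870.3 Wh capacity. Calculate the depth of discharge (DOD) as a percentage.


E_used = P * t / 60 = 1992.7 * 15.7 / 60 = 521.4232 Wh
DOD = E_used / E_total * 100 = 521.4232 / 3870.3 * 100
DOD = 13.4724 %

13.4724 %


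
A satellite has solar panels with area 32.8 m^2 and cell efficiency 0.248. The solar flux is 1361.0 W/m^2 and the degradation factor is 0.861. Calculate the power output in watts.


P = area * eta * S * degradation
P = 32.8 * 0.248 * 1361.0 * 0.861
P = 9532.0607 W

9532.0607 W


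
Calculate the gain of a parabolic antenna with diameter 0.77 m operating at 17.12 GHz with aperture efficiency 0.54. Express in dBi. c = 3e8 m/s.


lambda = c/f = 3e8 / 1.712e+10 = 0.01752336 m
G = eta*(pi*D/lambda)^2 = 0.54*(pi*0.77/0.01752336)^2
G = 10290.5827 (linear)
G = 10*log10(10290.5827) = 40.1244 dBi

40.1244 dBi


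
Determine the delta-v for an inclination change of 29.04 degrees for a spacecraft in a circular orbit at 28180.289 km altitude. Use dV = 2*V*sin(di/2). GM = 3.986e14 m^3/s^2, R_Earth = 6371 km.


r = 34551.2890 km = 3.4551289e+07 m
V = sqrt(mu/r) = 3396.5383 m/s
di = 29.04 deg = 0.5068436 rad
dV = 2*V*sin(di/2) = 2*3396.5383*sin(0.2534218)
dV = 1703.1462 m/s = 1.7031 km/s

1.7031 km/s


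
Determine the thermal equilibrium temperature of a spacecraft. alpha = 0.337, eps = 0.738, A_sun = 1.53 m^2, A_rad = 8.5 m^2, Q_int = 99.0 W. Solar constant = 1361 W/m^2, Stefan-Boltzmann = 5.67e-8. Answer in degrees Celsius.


Numerator = alpha*S*A_sun + Q_int = 0.337*1361*1.53 + 99.0 = 800.7452 W
Denominator = eps*sigma*A_rad = 0.738*5.67e-8*8.5 = 3.556791e-07 W/K^4
T^4 = 2.2513136e+09 K^4
T = 217.8256 K = -55.3244 C

-55.3244 degrees Celsius


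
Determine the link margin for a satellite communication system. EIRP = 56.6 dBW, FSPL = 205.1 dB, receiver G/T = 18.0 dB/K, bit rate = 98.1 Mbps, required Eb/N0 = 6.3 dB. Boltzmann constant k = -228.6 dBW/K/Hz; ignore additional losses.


C/N0 = EIRP - FSPL + G/T - k = 56.6 - 205.1 + 18.0 - (-228.6)
C/N0 = 98.1000 dB-Hz
R_b = 98.1 Mbps = 9.81e+07 bps -> 10*log10(R_b) = 79.9167 dB-Hz
Eb/N0 = C/N0 - 10*log10(R_b) = 98.1000 - 79.9167 = 18.1833 dB
Margin = Eb/N0 - Eb/N0_req = 18.1833 - 6.3 = 11.8833 dB (link closes)

11.8833 dB


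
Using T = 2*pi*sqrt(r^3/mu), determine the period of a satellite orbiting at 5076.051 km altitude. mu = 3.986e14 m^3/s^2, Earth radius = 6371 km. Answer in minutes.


r = 11447.0510 km = 1.1447051e+07 m
T = 2*pi*sqrt(r^3/mu) = 2*pi*sqrt(1.4999641e+21 / 3.986e14)
T = 12188.5389 s = 203.1423 min

203.1423 minutes


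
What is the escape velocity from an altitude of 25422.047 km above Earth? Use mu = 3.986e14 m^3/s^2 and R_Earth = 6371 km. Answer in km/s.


r = 6371.0 + 25422.047 = 31793.0470 km = 3.1793047e+07 m
v_esc = sqrt(2*mu/r) = sqrt(2*3.986e14 / 3.1793047e+07)
v_esc = 5007.4609 m/s = 5.0075 km/s

5.0075 km/s


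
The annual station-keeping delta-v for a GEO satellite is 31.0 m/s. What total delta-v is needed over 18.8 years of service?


dV = rate * years = 31.0 * 18.8
dV = 582.8000 m/s

582.8000 m/s


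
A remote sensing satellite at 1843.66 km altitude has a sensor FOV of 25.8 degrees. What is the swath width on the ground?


FOV = 25.8 deg = 0.4502949 rad
swath = 2 * alt * tan(FOV/2) = 2 * 1843.66 * tan(0.2251475)
swath = 2 * 1843.66 * 0.2290306
swath = 844.5090 km

844.5090 km


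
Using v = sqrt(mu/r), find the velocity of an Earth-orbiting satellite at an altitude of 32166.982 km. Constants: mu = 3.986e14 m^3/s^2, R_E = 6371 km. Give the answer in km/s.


r = R_E + alt = 6371.0 + 32166.982 = 38537.9820 km = 3.8537982e+07 m
v = sqrt(mu/r) = sqrt(3.986e14 / 3.8537982e+07) = 3216.0601 m/s = 3.2161 km/s

3.2161 km/s


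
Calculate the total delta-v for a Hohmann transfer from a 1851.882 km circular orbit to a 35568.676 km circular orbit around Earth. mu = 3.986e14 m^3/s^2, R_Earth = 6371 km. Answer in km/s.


r1 = 8222.8820 km = 8.222882e+06 m
r2 = 41939.6760 km = 4.1939676e+07 m
dv1 = sqrt(mu/r1)*(sqrt(2*r2/(r1+r2)) - 1) = 2040.7841 m/s
dv2 = sqrt(mu/r2)*(1 - sqrt(2*r1/(r1+r2))) = 1317.6789 m/s
total dv = |dv1| + |dv2| = 2040.7841 + 1317.6789 = 3358.4630 m/s = 3.3585 km/s

3.3585 km/s


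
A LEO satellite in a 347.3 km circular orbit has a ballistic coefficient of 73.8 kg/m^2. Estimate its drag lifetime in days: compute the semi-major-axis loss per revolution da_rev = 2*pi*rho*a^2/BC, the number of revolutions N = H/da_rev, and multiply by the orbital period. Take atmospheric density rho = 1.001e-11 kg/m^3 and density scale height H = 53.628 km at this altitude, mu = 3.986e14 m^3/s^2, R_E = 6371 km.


a = R_E + alt = 6718.3000 km = 6.7183e+06 m
da_rev = 2*pi*rho*a^2/BC = 2*pi*1.001e-11*(6.7183e+06)^2/73.8 = 38.465942 m per revolution
N = H/da_rev = 53628.0000 m / 38.465942 m = 1394.1684 revolutions
P = 2*pi*sqrt(a^3/mu) = 5480.2492 s
lifetime = N*P = 1394.1684 * 5480.2492 = 7.6403902e+06 s = 88.4304 days

88.4304 days


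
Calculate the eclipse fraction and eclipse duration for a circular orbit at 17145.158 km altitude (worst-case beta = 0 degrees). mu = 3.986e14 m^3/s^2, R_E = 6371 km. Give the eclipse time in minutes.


r = 23516.1580 km
T = 598.1492 min
Eclipse fraction = arcsin(R_E/r)/pi = arcsin(6371.0000/23516.1580)/pi
= arcsin(0.2709201)/pi = 0.08732792
Eclipse duration = 0.08732792 * 598.1492 = 52.2351 min

52.2351 minutes


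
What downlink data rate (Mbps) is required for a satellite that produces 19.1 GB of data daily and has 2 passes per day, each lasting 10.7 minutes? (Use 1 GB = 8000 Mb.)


total contact time = 2 * 10.7 * 60 = 1284.0000 s
data = 19.1 GB = 152800.0000 Mb
rate = 152800.0000 / 1284.0000 = 119.0031 Mbps

119.0031 Mbps


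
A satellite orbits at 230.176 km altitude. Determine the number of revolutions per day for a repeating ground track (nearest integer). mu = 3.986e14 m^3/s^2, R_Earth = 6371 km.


r = 6.601176e+06 m
T = 2*pi*sqrt(r^3/mu) = 5337.5652 s = 88.9594 min
revs/day = 1440 / 88.9594 = 16.1872
Rounded: 16 revolutions per day

16 revolutions per day


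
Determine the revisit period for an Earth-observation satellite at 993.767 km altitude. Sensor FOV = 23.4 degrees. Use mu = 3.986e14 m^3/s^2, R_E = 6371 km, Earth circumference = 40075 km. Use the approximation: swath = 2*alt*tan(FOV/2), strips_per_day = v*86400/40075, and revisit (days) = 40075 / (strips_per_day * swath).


swath = 2*993.767*tan(0.2042035) = 411.5985 km
v = sqrt(mu/r) = 7356.8032 m/s = 7.3568 km/s
strips/day = v*86400/40075 = 7.3568*86400/40075 = 15.8610
coverage/day = strips * swath = 15.8610 * 411.5985 = 6528.3457 km
revisit = 40075 / 6528.3457 = 6.1386 days

6.1386 days


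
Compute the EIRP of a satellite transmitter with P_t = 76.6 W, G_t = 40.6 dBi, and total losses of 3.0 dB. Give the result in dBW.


Pt = 76.6 W = 18.8423 dBW
EIRP = Pt_dBW + Gt - losses = 18.8423 + 40.6 - 3.0 = 56.4423 dBW

56.4423 dBW


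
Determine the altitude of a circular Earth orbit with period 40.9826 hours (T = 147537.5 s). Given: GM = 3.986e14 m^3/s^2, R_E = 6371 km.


T = 147537.5 s
r = (mu*T^2/(4*pi^2))^(1/3) = (3.986e14 * 147537.5^2 / (4*pi^2))^(1/3)
r = 6.0347711e+07 m = 60347.7106 km
alt = r - R_E = 60347.7106 - 6371 = 53976.7106 km

53976.7106 km


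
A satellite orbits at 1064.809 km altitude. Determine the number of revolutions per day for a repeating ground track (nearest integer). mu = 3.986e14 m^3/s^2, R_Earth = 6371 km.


r = 7.435809e+06 m
T = 2*pi*sqrt(r^3/mu) = 6381.2177 s = 106.3536 min
revs/day = 1440 / 106.3536 = 13.5397
Rounded: 14 revolutions per day

14 revolutions per day


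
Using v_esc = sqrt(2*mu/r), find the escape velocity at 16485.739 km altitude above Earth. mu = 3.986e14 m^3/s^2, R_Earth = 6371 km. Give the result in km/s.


r = 6371.0 + 16485.739 = 22856.7390 km = 2.2856739e+07 m
v_esc = sqrt(2*mu/r) = sqrt(2*3.986e14 / 2.2856739e+07)
v_esc = 5905.7697 m/s = 5.9058 km/s

5.9058 km/s


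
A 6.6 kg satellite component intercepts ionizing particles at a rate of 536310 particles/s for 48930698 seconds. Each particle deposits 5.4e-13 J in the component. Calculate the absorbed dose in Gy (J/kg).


Total energy deposited = rate * time * E_per
  = 536310 * 48930698 * 5.4e-13 = 14.1707 J
Dose = E_total / mass = 14.1707 / 6.6
Dose = 2.1471 Gy

2.1471 Gy


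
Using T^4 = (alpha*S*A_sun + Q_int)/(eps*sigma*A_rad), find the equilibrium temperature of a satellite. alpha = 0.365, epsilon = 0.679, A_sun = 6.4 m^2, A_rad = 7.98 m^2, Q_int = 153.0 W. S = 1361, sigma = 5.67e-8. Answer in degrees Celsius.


Numerator = alpha*S*A_sun + Q_int = 0.365*1361*6.4 + 153.0 = 3332.2960 W
Denominator = eps*sigma*A_rad = 0.679*5.67e-8*7.98 = 3.0722441e-07 W/K^4
T^4 = 1.0846456e+10 K^4
T = 322.7171 K = 49.5671 C

49.5671 degrees Celsius


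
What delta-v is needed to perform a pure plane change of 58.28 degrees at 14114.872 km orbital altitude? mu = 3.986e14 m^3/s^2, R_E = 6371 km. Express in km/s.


r = 20485.8720 km = 2.0485872e+07 m
V = sqrt(mu/r) = 4411.0443 m/s
di = 58.28 deg = 1.0172 rad
dV = 2*V*sin(di/2) = 2*4411.0443*sin(0.5085889)
dV = 4295.8743 m/s = 4.2959 km/s

4.2959 km/s


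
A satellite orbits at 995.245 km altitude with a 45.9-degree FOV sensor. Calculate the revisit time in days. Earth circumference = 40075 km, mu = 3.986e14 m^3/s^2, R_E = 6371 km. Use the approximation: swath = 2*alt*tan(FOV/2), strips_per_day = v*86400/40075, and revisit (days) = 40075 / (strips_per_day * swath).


swath = 2*995.245*tan(0.4005531) = 842.8636 km
v = sqrt(mu/r) = 7356.0652 m/s = 7.3561 km/s
strips/day = v*86400/40075 = 7.3561*86400/40075 = 15.8594
coverage/day = strips * swath = 15.8594 * 842.8636 = 13367.2815 km
revisit = 40075 / 13367.2815 = 2.9980 days

2.9980 days


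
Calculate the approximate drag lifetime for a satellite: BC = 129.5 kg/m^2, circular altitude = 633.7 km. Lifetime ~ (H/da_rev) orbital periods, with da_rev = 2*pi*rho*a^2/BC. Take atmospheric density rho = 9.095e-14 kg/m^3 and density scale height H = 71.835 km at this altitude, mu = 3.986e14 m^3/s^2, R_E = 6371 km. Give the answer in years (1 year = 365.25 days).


a = R_E + alt = 7004.7000 km = 7.0047e+06 m
da_rev = 2*pi*rho*a^2/BC = 2*pi*9.095e-14*(7.0047e+06)^2/129.5 = 0.216516941 m per revolution
N = H/da_rev = 71835.0000 m / 0.216516941 m = 331775.4241 revolutions
P = 2*pi*sqrt(a^3/mu) = 5834.3910 s
lifetime = N*P = 331775.4241 * 5834.3910 = 1.9357076e+09 s = 22404.0226 days
years = 22404.0226 / 365.25 = 61.3389 years

61.3389 years


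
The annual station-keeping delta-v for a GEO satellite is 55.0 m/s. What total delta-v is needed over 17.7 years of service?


dV = rate * years = 55.0 * 17.7
dV = 973.5000 m/s

973.5000 m/s


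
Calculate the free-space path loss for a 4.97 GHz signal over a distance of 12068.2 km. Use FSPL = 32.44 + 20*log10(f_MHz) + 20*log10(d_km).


f = 4.97 GHz = 4970.0000 MHz
d = 12068.2 km
FSPL = 32.44 + 20*log10(4970.0000) + 20*log10(12068.2)
FSPL = 32.44 + 73.9271 + 81.6328
FSPL = 188.0000 dB

188.0000 dB


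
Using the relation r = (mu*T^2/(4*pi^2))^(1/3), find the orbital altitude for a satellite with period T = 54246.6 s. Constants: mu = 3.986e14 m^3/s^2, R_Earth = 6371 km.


T = 54246.6 s
r = (mu*T^2/(4*pi^2))^(1/3) = (3.986e14 * 54246.6^2 / (4*pi^2))^(1/3)
r = 3.0972353e+07 m = 30972.3531 km
alt = r - R_E = 30972.3531 - 6371 = 24601.3531 km

24601.3531 km


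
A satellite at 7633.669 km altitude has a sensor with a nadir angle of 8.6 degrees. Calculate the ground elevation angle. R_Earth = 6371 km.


r = R_E + alt = 14004.6690 km
Law of sines in the satellite / Earth-center / ground-point triangle:
  sin(nadir)/R_E = sin(90 + el)/r  =>  cos(el) = (r/R_E)*sin(nadir)
cos(el) = (14004.6690 / 6371.0000) * sin(8.6 deg) = 0.3287071
el = arccos(0.3287071) = 70.8097 deg
(Earth-central angle = 90 - nadir - el = 10.5903 deg)

70.8097 degrees


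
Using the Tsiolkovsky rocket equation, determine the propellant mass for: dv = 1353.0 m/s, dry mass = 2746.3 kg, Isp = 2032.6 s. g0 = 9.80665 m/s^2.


ve = Isp * g0 = 2032.6 * 9.80665 = 19932.996790 m/s
mass ratio = exp(dv/ve) = exp(1353.0/19932.996790) = 1.07023409
m_prop = m_dry * (mr - 1) = 2746.3 * (1.07023409 - 1)
m_prop = 192.8839 kg

192.8839 kg


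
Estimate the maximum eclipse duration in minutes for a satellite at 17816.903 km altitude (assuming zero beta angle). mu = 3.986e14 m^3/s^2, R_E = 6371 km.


r = 24187.9030 km
T = 623.9608 min
Eclipse fraction = arcsin(R_E/r)/pi = arcsin(6371.0000/24187.9030)/pi
= arcsin(0.2633961)/pi = 0.08484262
Eclipse duration = 0.08484262 * 623.9608 = 52.9385 min

52.9385 minutes


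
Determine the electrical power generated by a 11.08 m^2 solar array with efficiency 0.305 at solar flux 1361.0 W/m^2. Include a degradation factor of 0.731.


P = area * eta * S * degradation
P = 11.08 * 0.305 * 1361.0 * 0.731
P = 3362.1346 W

3362.1346 W


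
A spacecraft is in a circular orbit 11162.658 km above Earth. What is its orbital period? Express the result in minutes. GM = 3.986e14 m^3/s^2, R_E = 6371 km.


r = 17533.6580 km = 1.7533658e+07 m
T = 2*pi*sqrt(r^3/mu) = 2*pi*sqrt(5.3903578e+21 / 3.986e14)
T = 23105.7472 s = 385.0958 min

385.0958 minutes


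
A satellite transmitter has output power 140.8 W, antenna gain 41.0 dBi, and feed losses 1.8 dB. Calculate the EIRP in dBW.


Pt = 140.8 W = 21.4860 dBW
EIRP = Pt_dBW + Gt - losses = 21.4860 + 41.0 - 1.8 = 60.6860 dBW

60.6860 dBW


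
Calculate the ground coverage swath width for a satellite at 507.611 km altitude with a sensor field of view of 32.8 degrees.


FOV = 32.8 deg = 0.572468 rad
swath = 2 * alt * tan(FOV/2) = 2 * 507.611 * tan(0.286234)
swath = 2 * 507.611 * 0.294316
swath = 298.7961 km

298.7961 km


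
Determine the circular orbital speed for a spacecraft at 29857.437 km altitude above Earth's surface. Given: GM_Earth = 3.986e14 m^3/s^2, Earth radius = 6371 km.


r = R_E + alt = 6371.0 + 29857.437 = 36228.4370 km = 3.6228437e+07 m
v = sqrt(mu/r) = sqrt(3.986e14 / 3.6228437e+07) = 3316.9876 m/s = 3.3170 km/s

3.3170 km/s


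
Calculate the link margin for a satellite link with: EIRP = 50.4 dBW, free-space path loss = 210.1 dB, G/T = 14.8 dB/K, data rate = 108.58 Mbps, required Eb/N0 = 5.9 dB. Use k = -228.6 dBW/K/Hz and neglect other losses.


C/N0 = EIRP - FSPL + G/T - k = 50.4 - 210.1 + 14.8 - (-228.6)
C/N0 = 83.7000 dB-Hz
R_b = 108.58 Mbps = 1.0858e+08 bps -> 10*log10(R_b) = 80.3575 dB-Hz
Eb/N0 = C/N0 - 10*log10(R_b) = 83.7000 - 80.3575 = 3.3425 dB
Margin = Eb/N0 - Eb/N0_req = 3.3425 - 5.9 = -2.5575 dB (negative margin: link does not close)

-2.5575 dB


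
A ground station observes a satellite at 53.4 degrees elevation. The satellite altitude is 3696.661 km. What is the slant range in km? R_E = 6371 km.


h = 3696.661 km, el = 53.4 deg
d = -R_E*sin(el) + sqrt((R_E*sin(el))^2 + 2*R_E*h + h^2)
d = -6371.0000*sin(0.9320058) + sqrt((6371.0000*0.8028175)^2 + 2*6371.0000*3696.661 + 3696.661^2)
d = 4208.8128 km

4208.8128 km


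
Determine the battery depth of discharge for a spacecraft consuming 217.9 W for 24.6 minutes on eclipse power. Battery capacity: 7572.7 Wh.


E_used = P * t / 60 = 217.9 * 24.6 / 60 = 89.3390 Wh
DOD = E_used / E_total * 100 = 89.3390 / 7572.7 * 100
DOD = 1.1798 %

1.1798 %


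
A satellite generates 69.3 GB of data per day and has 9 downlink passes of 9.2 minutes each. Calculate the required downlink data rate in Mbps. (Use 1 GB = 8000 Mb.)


total contact time = 9 * 9.2 * 60 = 4968.0000 s
data = 69.3 GB = 554400.0000 Mb
rate = 554400.0000 / 4968.0000 = 111.5942 Mbps

111.5942 Mbps


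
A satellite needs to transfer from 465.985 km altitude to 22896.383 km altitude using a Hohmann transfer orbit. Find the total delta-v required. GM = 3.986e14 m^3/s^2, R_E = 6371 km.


r1 = 6836.9850 km = 6.836985e+06 m
r2 = 29267.3830 km = 2.9267383e+07 m
dv1 = sqrt(mu/r1)*(sqrt(2*r2/(r1+r2)) - 1) = 2086.6945 m/s
dv2 = sqrt(mu/r2)*(1 - sqrt(2*r1/(r1+r2))) = 1419.2865 m/s
total dv = |dv1| + |dv2| = 2086.6945 + 1419.2865 = 3505.9810 m/s = 3.5060 km/s

3.5060 km/s


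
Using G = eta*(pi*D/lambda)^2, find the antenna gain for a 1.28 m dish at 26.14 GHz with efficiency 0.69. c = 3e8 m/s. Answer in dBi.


lambda = c/f = 3e8 / 2.614e+10 = 0.01147666 m
G = eta*(pi*D/lambda)^2 = 0.69*(pi*1.28/0.01147666)^2
G = 84710.5365 (linear)
G = 10*log10(84710.5365) = 49.2794 dBi

49.2794 dBi


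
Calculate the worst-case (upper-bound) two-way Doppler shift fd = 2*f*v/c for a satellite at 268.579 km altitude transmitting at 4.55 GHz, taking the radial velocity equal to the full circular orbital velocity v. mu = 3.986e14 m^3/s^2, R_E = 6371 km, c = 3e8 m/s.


r = 6.639579e+06 m
v = sqrt(mu/r) = 7748.1564 m/s (worst-case radial velocity)
f = 4.55 GHz = 4.55e+09 Hz
fd = 2*f*v/c = 2*4.55e+09*7748.1564/3.0e+08
fd = 235027.4093 Hz

235027.4093 Hz


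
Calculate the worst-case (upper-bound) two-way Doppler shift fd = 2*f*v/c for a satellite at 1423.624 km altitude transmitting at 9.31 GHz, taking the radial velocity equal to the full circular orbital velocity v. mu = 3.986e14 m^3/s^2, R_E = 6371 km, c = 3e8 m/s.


r = 7.794624e+06 m
v = sqrt(mu/r) = 7151.0705 m/s (worst-case radial velocity)
f = 9.31 GHz = 9.31e+09 Hz
fd = 2*f*v/c = 2*9.31e+09*7151.0705/3.0e+08
fd = 443843.1115 Hz

443843.1115 Hz


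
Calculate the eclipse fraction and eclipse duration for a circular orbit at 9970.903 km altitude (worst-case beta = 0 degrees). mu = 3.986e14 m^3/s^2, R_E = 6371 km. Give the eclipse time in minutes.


r = 16341.9030 km
T = 346.5085 min
Eclipse fraction = arcsin(R_E/r)/pi = arcsin(6371.0000/16341.9030)/pi
= arcsin(0.3898567)/pi = 0.1274755
Eclipse duration = 0.1274755 * 346.5085 = 44.1713 min

44.1713 minutes


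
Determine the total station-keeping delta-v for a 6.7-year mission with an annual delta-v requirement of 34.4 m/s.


dV = rate * years = 34.4 * 6.7
dV = 230.4800 m/s

230.4800 m/s


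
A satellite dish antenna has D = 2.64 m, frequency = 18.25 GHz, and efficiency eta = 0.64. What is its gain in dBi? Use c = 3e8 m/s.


lambda = c/f = 3e8 / 1.825e+10 = 0.01643836 m
G = eta*(pi*D/lambda)^2 = 0.64*(pi*2.64/0.01643836)^2
G = 162918.6495 (linear)
G = 10*log10(162918.6495) = 52.1197 dBi

52.1197 dBi


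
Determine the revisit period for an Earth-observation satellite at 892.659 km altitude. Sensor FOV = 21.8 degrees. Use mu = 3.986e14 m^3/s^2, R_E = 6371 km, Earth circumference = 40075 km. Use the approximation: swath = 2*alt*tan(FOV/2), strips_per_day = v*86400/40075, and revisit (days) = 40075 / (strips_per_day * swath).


swath = 2*892.659*tan(0.1902409) = 343.7981 km
v = sqrt(mu/r) = 7407.8286 m/s = 7.4078 km/s
strips/day = v*86400/40075 = 7.4078*86400/40075 = 15.9710
coverage/day = strips * swath = 15.9710 * 343.7981 = 5490.7865 km
revisit = 40075 / 5490.7865 = 7.2986 days

7.2986 days


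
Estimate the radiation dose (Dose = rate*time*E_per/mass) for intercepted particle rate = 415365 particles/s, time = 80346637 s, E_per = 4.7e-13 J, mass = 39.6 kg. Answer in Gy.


Total energy deposited = rate * time * E_per
  = 415365 * 80346637 * 4.7e-13 = 15.6854 J
Dose = E_total / mass = 15.6854 / 39.6
Dose = 0.3960958 Gy

0.3961 Gy


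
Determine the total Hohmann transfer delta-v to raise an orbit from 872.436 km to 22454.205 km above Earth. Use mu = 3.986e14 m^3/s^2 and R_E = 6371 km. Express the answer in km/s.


r1 = 7243.4360 km = 7.243436e+06 m
r2 = 28825.2050 km = 2.8825205e+07 m
dv1 = sqrt(mu/r1)*(sqrt(2*r2/(r1+r2)) - 1) = 1960.3217 m/s
dv2 = sqrt(mu/r2)*(1 - sqrt(2*r1/(r1+r2))) = 1361.9224 m/s
total dv = |dv1| + |dv2| = 1960.3217 + 1361.9224 = 3322.2442 m/s = 3.3222 km/s

3.3222 km/s


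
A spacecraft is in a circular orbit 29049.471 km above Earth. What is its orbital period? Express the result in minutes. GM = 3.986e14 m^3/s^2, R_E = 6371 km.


r = 35420.4710 km = 3.5420471e+07 m
T = 2*pi*sqrt(r^3/mu) = 2*pi*sqrt(4.4438869e+22 / 3.986e14)
T = 66342.6353 s = 1105.7106 min

1105.7106 minutes


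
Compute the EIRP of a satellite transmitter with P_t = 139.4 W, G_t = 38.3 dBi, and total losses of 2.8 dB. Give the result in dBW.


Pt = 139.4 W = 21.4426 dBW
EIRP = Pt_dBW + Gt - losses = 21.4426 + 38.3 - 2.8 = 56.9426 dBW

56.9426 dBW


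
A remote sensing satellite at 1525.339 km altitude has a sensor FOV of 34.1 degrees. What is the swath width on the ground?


FOV = 34.1 deg = 0.5951573 rad
swath = 2 * alt * tan(FOV/2) = 2 * 1525.339 * tan(0.2975786)
swath = 2 * 1525.339 * 0.3066852
swath = 935.5977 km

935.5977 km


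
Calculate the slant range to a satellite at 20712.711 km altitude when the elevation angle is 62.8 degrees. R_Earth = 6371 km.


h = 20712.711 km, el = 62.8 deg
d = -R_E*sin(el) + sqrt((R_E*sin(el))^2 + 2*R_E*h + h^2)
d = -6371.0000*sin(1.0961) + sqrt((6371.0000*0.8894164)^2 + 2*6371.0000*20712.711 + 20712.711^2)
d = 21260.2188 km

21260.2188 km


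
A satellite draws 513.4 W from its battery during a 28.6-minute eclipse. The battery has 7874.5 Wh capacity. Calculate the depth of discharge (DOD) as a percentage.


E_used = P * t / 60 = 513.4 * 28.6 / 60 = 244.7207 Wh
DOD = E_used / E_total * 100 = 244.7207 / 7874.5 * 100
DOD = 3.1078 %

3.1078 %


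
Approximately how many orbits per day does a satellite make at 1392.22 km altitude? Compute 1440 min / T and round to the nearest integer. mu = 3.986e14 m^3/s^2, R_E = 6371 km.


r = 7.76322e+06 m
T = 2*pi*sqrt(r^3/mu) = 6807.2870 s = 113.4548 min
revs/day = 1440 / 113.4548 = 12.6923
Rounded: 13 revolutions per day

13 revolutions per day


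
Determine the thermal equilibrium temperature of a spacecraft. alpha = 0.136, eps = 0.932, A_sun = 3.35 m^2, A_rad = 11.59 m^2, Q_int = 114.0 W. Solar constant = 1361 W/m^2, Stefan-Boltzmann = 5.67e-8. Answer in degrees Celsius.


Numerator = alpha*S*A_sun + Q_int = 0.136*1361*3.35 + 114.0 = 734.0716 W
Denominator = eps*sigma*A_rad = 0.932*5.67e-8*11.59 = 6.124666e-07 W/K^4
T^4 = 1.1985496e+09 K^4
T = 186.0647 K = -87.0853 C

-87.0853 degrees Celsius


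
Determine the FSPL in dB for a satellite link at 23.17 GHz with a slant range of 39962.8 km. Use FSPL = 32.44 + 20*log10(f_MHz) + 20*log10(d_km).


f = 23.17 GHz = 23170.0000 MHz
d = 39962.8 km
FSPL = 32.44 + 20*log10(23170.0000) + 20*log10(39962.8)
FSPL = 32.44 + 87.2985 + 92.0331
FSPL = 211.7716 dB

211.7716 dB


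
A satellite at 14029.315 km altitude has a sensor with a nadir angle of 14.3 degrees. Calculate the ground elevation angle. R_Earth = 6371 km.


r = R_E + alt = 20400.3150 km
Law of sines in the satellite / Earth-center / ground-point triangle:
  sin(nadir)/R_E = sin(90 + el)/r  =>  cos(el) = (r/R_E)*sin(nadir)
cos(el) = (20400.3150 / 6371.0000) * sin(14.3 deg) = 0.7909053
el = arccos(0.7909053) = 37.7298 deg
(Earth-central angle = 90 - nadir - el = 37.9702 deg)

37.7298 degrees


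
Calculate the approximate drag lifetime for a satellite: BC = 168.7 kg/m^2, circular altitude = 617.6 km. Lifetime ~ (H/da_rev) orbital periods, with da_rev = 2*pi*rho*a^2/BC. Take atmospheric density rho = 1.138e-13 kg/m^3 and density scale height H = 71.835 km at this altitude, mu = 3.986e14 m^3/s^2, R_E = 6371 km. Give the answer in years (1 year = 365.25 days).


a = R_E + alt = 6988.6000 km = 6.9886e+06 m
da_rev = 2*pi*rho*a^2/BC = 2*pi*1.138e-13*(6.9886e+06)^2/168.7 = 0.207008136 m per revolution
N = H/da_rev = 71835.0000 m / 0.207008136 m = 347015.3457 revolutions
P = 2*pi*sqrt(a^3/mu) = 5814.2874 s
lifetime = N*P = 347015.3457 * 5814.2874 = 2.017647e+09 s = 23352.3954 days
years = 23352.3954 / 365.25 = 63.9354 years

63.9354 years


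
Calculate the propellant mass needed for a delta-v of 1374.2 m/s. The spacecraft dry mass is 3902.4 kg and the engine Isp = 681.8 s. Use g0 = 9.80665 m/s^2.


ve = Isp * g0 = 681.8 * 9.80665 = 6686.173970 m/s
mass ratio = exp(dv/ve) = exp(1374.2/6686.173970) = 1.22817411
m_prop = m_dry * (mr - 1) = 3902.4 * (1.22817411 - 1)
m_prop = 890.4266 kg

890.4266 kg


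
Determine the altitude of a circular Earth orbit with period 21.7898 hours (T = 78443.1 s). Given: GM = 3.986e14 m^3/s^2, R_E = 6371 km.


T = 78443.1 s
r = (mu*T^2/(4*pi^2))^(1/3) = (3.986e14 * 78443.1^2 / (4*pi^2))^(1/3)
r = 3.9606125e+07 m = 39606.1248 km
alt = r - R_E = 39606.1248 - 6371 = 33235.1248 km

33235.1248 km


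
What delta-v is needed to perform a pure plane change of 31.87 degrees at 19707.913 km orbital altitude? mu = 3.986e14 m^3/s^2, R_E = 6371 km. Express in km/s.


r = 26078.9130 km = 2.6078913e+07 m
V = sqrt(mu/r) = 3909.5242 m/s
di = 31.87 deg = 0.5562364 rad
dV = 2*V*sin(di/2) = 2*3909.5242*sin(0.2781182)
dV = 2146.6936 m/s = 2.1467 km/s

2.1467 km/s


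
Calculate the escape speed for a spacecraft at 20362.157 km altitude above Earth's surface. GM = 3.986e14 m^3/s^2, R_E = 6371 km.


r = 6371.0 + 20362.157 = 26733.1570 km = 2.6733157e+07 m
v_esc = sqrt(2*mu/r) = sqrt(2*3.986e14 / 2.6733157e+07)
v_esc = 5460.8283 m/s = 5.4608 km/s

5.4608 km/s
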